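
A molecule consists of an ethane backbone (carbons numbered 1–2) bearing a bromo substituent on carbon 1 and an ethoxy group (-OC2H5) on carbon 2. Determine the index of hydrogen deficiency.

Atom tally by fragment:
  BrCH2 → C:1 H:2 Br:1
  CH2OC2H5 → C:3 H:7 O:1
Element totals:
  C: 4
  H: 9
  Br: 1
  O: 1
Molecular formula: C4H9BrO.
DoU = (2C + 2 + N − H − X) / 2 = (2·4 + 2 + 0 − 9 − 1) / 2 = 0.

0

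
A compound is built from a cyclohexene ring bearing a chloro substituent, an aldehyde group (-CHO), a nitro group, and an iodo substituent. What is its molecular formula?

C7H7ClINO3

Atom tally by fragment:
  cyclohexene ring core → C:6 H:10
  (− 4 ring H displaced by substituents)
  + Cl → Cl:1
  + CHO → C:1 H:1 O:1
  + NO2 → N:1 O:2
  + I → I:1
Element totals:
  C: 7
  H: 7
  Cl: 1
  I: 1
  N: 1
  O: 3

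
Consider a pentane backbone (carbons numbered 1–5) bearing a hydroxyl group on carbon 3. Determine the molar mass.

Atom tally by fragment:
  CH3 → C:1 H:3
  CH2 → C:1 H:2
  CH(OH) → C:1 H:2 O:1
  CH2 → C:1 H:2
  CH3 → C:1 H:3
Element totals:
  C: 5
  H: 12
  O: 1
Molecular formula: C5H12O.
  M = 5(12.011) + 12(1.008) + 15.999
    = 60.055 + 12.096 + 15.999 = 88.150

88.15 g/mol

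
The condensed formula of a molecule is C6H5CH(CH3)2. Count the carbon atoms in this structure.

Atom tally by fragment:
  benzene ring core → C:6 H:6
  (− 1 ring H displaced by substituents)
  + CH(CH3)2 → C:3 H:7
Element totals:
  C: 9
  H: 12

9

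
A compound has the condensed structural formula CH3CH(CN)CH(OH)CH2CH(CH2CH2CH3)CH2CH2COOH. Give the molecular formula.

C12H21NO3

Atom tally by fragment:
  CH3 → C:1 H:3
  CH(CN) → C:2 H:1 N:1
  CH(OH) → C:1 H:2 O:1
  CH2 → C:1 H:2
  CH(CH2CH2CH3) → C:4 H:8
  CH2 → C:1 H:2
  CH2COOH → C:2 H:3 O:2
Element totals:
  C: 12
  H: 21
  N: 1
  O: 3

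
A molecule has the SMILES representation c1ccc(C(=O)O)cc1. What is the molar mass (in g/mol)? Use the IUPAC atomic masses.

122.12 g/mol

Atom tally by fragment:
  benzene ring core → C:6 H:6
  (− 1 ring H displaced by substituents)
  + COOH → C:1 H:1 O:2
Element totals:
  C: 7
  H: 6
  O: 2
Molecular formula: C7H6O2.
  M = 7(12.011) + 6(1.008) + 2(15.999)
    = 84.077 + 6.048 + 31.998 = 122.123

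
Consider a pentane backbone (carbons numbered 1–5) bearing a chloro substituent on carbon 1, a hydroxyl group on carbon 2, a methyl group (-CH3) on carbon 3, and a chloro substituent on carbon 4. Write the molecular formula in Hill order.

Atom tally by fragment:
  ClCH2 → C:1 H:2 Cl:1
  CH(OH) → C:1 H:2 O:1
  CH(CH3) → C:2 H:4
  CH(Cl) → C:1 H:1 Cl:1
  CH3 → C:1 H:3
Element totals:
  C: 6
  H: 12
  Cl: 2
  O: 1

C6H12Cl2O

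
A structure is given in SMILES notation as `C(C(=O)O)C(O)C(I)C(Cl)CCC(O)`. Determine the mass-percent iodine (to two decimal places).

Atom tally by fragment:
  HOOCCH2 → C:2 H:3 O:2
  CH(OH) → C:1 H:2 O:1
  CH(I) → C:1 H:1 I:1
  CH(Cl) → C:1 H:1 Cl:1
  CH2 → C:1 H:2
  CH2 → C:1 H:2
  CH2OH → C:1 H:3 O:1
Element totals:
  C: 8
  H: 14
  Cl: 1
  I: 1
  O: 4
Molecular formula: C8H14ClIO4.
Molar mass = 336.550 g/mol.
Mass from I: 1 × 126.904 = 126.904 g/mol.
%I = 126.904 / 336.550 × 100 = 37.71%.

37.71%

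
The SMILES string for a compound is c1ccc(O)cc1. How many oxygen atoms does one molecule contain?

Atom tally by fragment:
  benzene ring core → C:6 H:6
  (− 1 ring H displaced by substituents)
  + OH → O:1 H:1
Element totals:
  C: 6
  H: 6
  O: 1

1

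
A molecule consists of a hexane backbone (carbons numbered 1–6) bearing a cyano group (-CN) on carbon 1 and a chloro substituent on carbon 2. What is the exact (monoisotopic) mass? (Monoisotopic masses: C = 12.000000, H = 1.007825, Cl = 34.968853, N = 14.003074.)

Atom tally by fragment:
  NCCH2 → C:2 H:2 N:1
  CH(Cl) → C:1 H:1 Cl:1
  CH2 → C:1 H:2
  CH2 → C:1 H:2
  CH2 → C:1 H:2
  CH3 → C:1 H:3
Element totals:
  C: 7
  H: 12
  Cl: 1
  N: 1
Molecular formula: C7H12ClN.
  M = 7(12.0) + 12(1.007825) + 34.968853 + 14.003074
    = 84.000000 + 12.093900 + 34.968853 + 14.003074 = 145.065827

145.0658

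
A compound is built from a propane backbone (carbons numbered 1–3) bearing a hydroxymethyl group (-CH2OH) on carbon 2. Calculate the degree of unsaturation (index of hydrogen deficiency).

0

Atom tally by fragment:
  CH3 → C:1 H:3
  CH(CH2OH) → C:2 H:4 O:1
  CH3 → C:1 H:3
Element totals:
  C: 4
  H: 10
  O: 1
Molecular formula: C4H10O.
DoU = (2C + 2 + N − H − X) / 2 = (2·4 + 2 + 0 − 10 − 0) / 2 = 0.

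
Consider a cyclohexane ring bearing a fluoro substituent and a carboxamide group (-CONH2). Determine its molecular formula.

Atom tally by fragment:
  cyclohexane ring core → C:6 H:12
  (− 2 ring H displaced by substituents)
  + F → F:1
  + CONH2 → C:1 H:2 O:1 N:1
Element totals:
  C: 7
  H: 12
  F: 1
  N: 1
  O: 1

C7H12FNO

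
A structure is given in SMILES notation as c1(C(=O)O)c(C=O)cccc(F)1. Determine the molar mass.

168.12 g/mol

Atom tally by fragment:
  benzene ring core → C:6 H:6
  (− 3 ring H displaced by substituents)
  + COOH → C:1 H:1 O:2
  + CHO → C:1 H:1 O:1
  + F → F:1
Element totals:
  C: 8
  H: 5
  F: 1
  O: 3
Molecular formula: C8H5FO3.
  M = 8(12.011) + 5(1.008) + 18.998 + 3(15.999)
    = 96.088 + 5.040 + 18.998 + 47.997 = 168.123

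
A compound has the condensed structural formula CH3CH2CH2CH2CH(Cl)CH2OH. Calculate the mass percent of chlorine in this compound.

Element totals:
  C: 6
  H: 13
  Cl: 1
  O: 1
Molecular formula: C6H13ClO.
Molar mass = 136.619 g/mol.
Mass from Cl: 1 × 35.45 = 35.450 g/mol.
%Cl = 35.450 / 136.619 × 100 = 25.95%.

25.95%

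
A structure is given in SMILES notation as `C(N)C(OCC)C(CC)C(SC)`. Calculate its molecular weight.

191.33 g/mol

Atom tally by fragment:
  H2NCH2 → C:1 H:4 N:1
  CH(OC2H5) → C:3 H:6 O:1
  CH(C2H5) → C:3 H:6
  CH2SCH3 → C:2 H:5 S:1
Element totals:
  C: 9
  H: 21
  N: 1
  O: 1
  S: 1
Molecular formula: C9H21NOS.
  M = 9(12.011) + 21(1.008) + 14.007 + 15.999 + 32.06
    = 108.099 + 21.168 + 14.007 + 15.999 + 32.060 = 191.333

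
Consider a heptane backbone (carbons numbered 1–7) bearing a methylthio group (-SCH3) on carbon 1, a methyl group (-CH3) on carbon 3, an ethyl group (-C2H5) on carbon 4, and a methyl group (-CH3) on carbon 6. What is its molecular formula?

Atom tally by fragment:
  CH3SCH2 → C:2 H:5 S:1
  CH2 → C:1 H:2
  CH(CH3) → C:2 H:4
  CH(C2H5) → C:3 H:6
  CH2 → C:1 H:2
  CH(CH3) → C:2 H:4
  CH3 → C:1 H:3
Element totals:
  C: 12
  H: 26
  S: 1

C12H26S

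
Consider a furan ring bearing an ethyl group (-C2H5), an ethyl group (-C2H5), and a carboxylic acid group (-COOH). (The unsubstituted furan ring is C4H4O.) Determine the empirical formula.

C3H4O

Atom tally by fragment:
  furan ring core → C:4 H:4 O:1
  (− 3 ring H displaced by substituents)
  + C2H5 → C:2 H:5
  + C2H5 → C:2 H:5
  + COOH → C:1 H:1 O:2
Element totals:
  C: 9
  H: 12
  O: 3
Molecular formula: C9H12O3.
gcd of subscripts = 3; dividing each by 3:
  C: 9/3 = 3
  H: 12/3 = 4
  O: 3/3 = 1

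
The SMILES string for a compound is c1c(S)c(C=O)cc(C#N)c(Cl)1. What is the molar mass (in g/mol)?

Atom tally by fragment:
  benzene ring core → C:6 H:6
  (− 4 ring H displaced by substituents)
  + SH → S:1 H:1
  + CHO → C:1 H:1 O:1
  + CN → C:1 N:1
  + Cl → Cl:1
Element totals:
  C: 8
  H: 4
  Cl: 1
  N: 1
  O: 1
  S: 1
Molecular formula: C8H4ClNOS.
  M = 8(12.011) + 4(1.008) + 35.45 + 14.007 + 15.999 + 32.06
    = 96.088 + 4.032 + 35.450 + 14.007 + 15.999 + 32.060 = 197.636

197.64 g/mol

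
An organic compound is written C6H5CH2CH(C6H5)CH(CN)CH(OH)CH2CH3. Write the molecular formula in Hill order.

C19H21NO

Element totals:
  C: 19
  H: 21
  N: 1
  O: 1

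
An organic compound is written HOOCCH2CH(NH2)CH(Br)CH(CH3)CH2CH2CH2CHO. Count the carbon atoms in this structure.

Atom tally by fragment:
  HOOCCH2 → C:2 H:3 O:2
  CH(NH2) → C:1 H:3 N:1
  CH(Br) → C:1 H:1 Br:1
  CH(CH3) → C:2 H:4
  CH2 → C:1 H:2
  CH2 → C:1 H:2
  CH2CHO → C:2 H:3 O:1
Element totals:
  C: 10
  H: 18
  Br: 1
  N: 1
  O: 3

10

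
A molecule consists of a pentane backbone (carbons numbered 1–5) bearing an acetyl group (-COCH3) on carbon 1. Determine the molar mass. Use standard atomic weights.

114.19 g/mol

Atom tally by fragment:
  CH3COCH2 → C:3 H:5 O:1
  CH2 → C:1 H:2
  CH2 → C:1 H:2
  CH2 → C:1 H:2
  CH3 → C:1 H:3
Element totals:
  C: 7
  H: 14
  O: 1
Molecular formula: C7H14O.
  M = 7(12.011) + 14(1.008) + 15.999
    = 84.077 + 14.112 + 15.999 = 114.188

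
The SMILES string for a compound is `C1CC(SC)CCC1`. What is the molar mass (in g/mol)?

130.25 g/mol

Atom tally by fragment:
  cyclohexane ring core → C:6 H:12
  (− 1 ring H displaced by substituents)
  + SCH3 → C:1 H:3 S:1
Element totals:
  C: 7
  H: 14
  S: 1
Molecular formula: C7H14S.
  M = 7(12.011) + 14(1.008) + 32.06
    = 84.077 + 14.112 + 32.060 = 130.249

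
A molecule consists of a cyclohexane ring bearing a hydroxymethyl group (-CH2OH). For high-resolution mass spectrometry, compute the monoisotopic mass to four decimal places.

114.1045

Atom tally by fragment:
  cyclohexane ring core → C:6 H:12
  (− 1 ring H displaced by substituents)
  + CH2OH → C:1 H:3 O:1
Element totals:
  C: 7
  H: 14
  O: 1
Molecular formula: C7H14O.
  M = 7(12.0) + 14(1.007825) + 15.994915
    = 84.000000 + 14.109550 + 15.994915 = 114.104465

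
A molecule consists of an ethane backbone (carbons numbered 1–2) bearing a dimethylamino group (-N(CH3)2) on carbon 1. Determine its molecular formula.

C4H11N

Atom tally by fragment:
  (CH3)2NCH2 → C:3 H:8 N:1
  CH3 → C:1 H:3
Element totals:
  C: 4
  H: 11
  N: 1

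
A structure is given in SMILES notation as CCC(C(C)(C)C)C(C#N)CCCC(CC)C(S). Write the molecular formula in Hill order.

Atom tally by fragment:
  CH3 → C:1 H:3
  CH2 → C:1 H:2
  CH(C(CH3)3) → C:5 H:10
  CH(CN) → C:2 H:1 N:1
  CH2 → C:1 H:2
  CH2 → C:1 H:2
  CH2 → C:1 H:2
  CH(C2H5) → C:3 H:6
  CH2SH → C:1 H:3 S:1
Element totals:
  C: 16
  H: 31
  N: 1
  S: 1

C16H31NS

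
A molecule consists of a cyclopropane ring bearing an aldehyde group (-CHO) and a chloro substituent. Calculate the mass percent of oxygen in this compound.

Atom tally by fragment:
  cyclopropane ring core → C:3 H:6
  (− 2 ring H displaced by substituents)
  + CHO → C:1 H:1 O:1
  + Cl → Cl:1
Element totals:
  C: 4
  H: 5
  Cl: 1
  O: 1
Molecular formula: C4H5ClO.
Molar mass = 104.533 g/mol.
Mass from O: 1 × 15.999 = 15.999 g/mol.
%O = 15.999 / 104.533 × 100 = 15.31%.

15.31%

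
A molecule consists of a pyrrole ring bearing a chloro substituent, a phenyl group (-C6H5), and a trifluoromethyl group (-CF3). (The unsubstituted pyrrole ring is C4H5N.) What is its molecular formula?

Atom tally by fragment:
  pyrrole ring core → C:4 H:5 N:1
  (− 3 ring H displaced by substituents)
  + Cl → Cl:1
  + C6H5 → C:6 H:5
  + CF3 → C:1 F:3
Element totals:
  C: 11
  H: 7
  Cl: 1
  F: 3
  N: 1

C11H7ClF3N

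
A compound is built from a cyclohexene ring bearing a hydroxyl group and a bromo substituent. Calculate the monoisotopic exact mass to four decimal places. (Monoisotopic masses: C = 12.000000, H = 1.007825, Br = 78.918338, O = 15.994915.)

175.9837

Atom tally by fragment:
  cyclohexene ring core → C:6 H:10
  (− 2 ring H displaced by substituents)
  + OH → O:1 H:1
  + Br → Br:1
Element totals:
  C: 6
  H: 9
  Br: 1
  O: 1
Molecular formula: C6H9BrO.
  M = 6(12.0) + 9(1.007825) + 78.918338 + 15.994915
    = 72.000000 + 9.070425 + 78.918338 + 15.994915 = 175.983678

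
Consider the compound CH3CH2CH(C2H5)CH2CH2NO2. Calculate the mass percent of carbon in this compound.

57.90%

Atom tally by fragment:
  CH3 → C:1 H:3
  CH2 → C:1 H:2
  CH(C2H5) → C:3 H:6
  CH2 → C:1 H:2
  CH2NO2 → C:1 H:2 N:1 O:2
Element totals:
  C: 7
  H: 15
  N: 1
  O: 2
Molecular formula: C7H15NO2.
Molar mass = 145.202 g/mol.
Mass from C: 7 × 12.011 = 84.077 g/mol.
%C = 84.077 / 145.202 × 100 = 57.90%.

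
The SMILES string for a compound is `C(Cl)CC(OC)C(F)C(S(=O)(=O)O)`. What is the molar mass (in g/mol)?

234.67 g/mol

Atom tally by fragment:
  ClCH2 → C:1 H:2 Cl:1
  CH2 → C:1 H:2
  CH(OCH3) → C:2 H:4 O:1
  CH(F) → C:1 H:1 F:1
  CH2SO3H → C:1 H:3 S:1 O:3
Element totals:
  C: 6
  H: 12
  Cl: 1
  F: 1
  O: 4
  S: 1
Molecular formula: C6H12ClFO4S.
  M = 6(12.011) + 12(1.008) + 35.45 + 18.998 + 4(15.999) + 32.06
    = 72.066 + 12.096 + 35.450 + 18.998 + 63.996 + 32.060 = 234.666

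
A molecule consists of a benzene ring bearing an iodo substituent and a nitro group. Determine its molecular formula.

C6H4INO2

Atom tally by fragment:
  benzene ring core → C:6 H:6
  (− 2 ring H displaced by substituents)
  + I → I:1
  + NO2 → N:1 O:2
Element totals:
  C: 6
  H: 4
  I: 1
  N: 1
  O: 2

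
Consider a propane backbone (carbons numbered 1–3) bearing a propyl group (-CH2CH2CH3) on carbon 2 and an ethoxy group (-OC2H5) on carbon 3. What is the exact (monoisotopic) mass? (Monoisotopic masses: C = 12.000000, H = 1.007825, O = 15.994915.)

130.1358

Atom tally by fragment:
  CH3 → C:1 H:3
  CH(CH2CH2CH3) → C:4 H:8
  CH2OC2H5 → C:3 H:7 O:1
Element totals:
  C: 8
  H: 18
  O: 1
Molecular formula: C8H18O.
  M = 8(12.0) + 18(1.007825) + 15.994915
    = 96.000000 + 18.140850 + 15.994915 = 130.135765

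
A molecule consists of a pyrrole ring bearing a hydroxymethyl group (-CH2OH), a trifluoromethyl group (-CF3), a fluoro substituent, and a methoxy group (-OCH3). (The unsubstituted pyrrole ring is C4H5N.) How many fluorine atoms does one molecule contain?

4

Atom tally by fragment:
  pyrrole ring core → C:4 H:5 N:1
  (− 4 ring H displaced by substituents)
  + CH2OH → C:1 H:3 O:1
  + CF3 → C:1 F:3
  + F → F:1
  + OCH3 → C:1 H:3 O:1
Element totals:
  C: 7
  H: 7
  F: 4
  N: 1
  O: 2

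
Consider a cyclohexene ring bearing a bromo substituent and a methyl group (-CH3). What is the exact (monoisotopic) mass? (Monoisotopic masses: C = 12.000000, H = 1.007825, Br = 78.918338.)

Atom tally by fragment:
  cyclohexene ring core → C:6 H:10
  (− 2 ring H displaced by substituents)
  + Br → Br:1
  + CH3 → C:1 H:3
Element totals:
  C: 7
  H: 11
  Br: 1
Molecular formula: C7H11Br.
  M = 7(12.0) + 11(1.007825) + 78.918338
    = 84.000000 + 11.086075 + 78.918338 = 174.004413

174.0044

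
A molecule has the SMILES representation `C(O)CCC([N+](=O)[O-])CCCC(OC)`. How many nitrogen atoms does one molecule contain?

1

Atom tally by fragment:
  HOCH2 → C:1 H:3 O:1
  CH2 → C:1 H:2
  CH2 → C:1 H:2
  CH(NO2) → C:1 H:1 N:1 O:2
  CH2 → C:1 H:2
  CH2 → C:1 H:2
  CH2 → C:1 H:2
  CH2OCH3 → C:2 H:5 O:1
Element totals:
  C: 9
  H: 19
  N: 1
  O: 4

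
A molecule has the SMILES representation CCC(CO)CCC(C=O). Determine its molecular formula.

C8H16O2

Atom tally by fragment:
  CH3 → C:1 H:3
  CH2 → C:1 H:2
  CH(CH2OH) → C:2 H:4 O:1
  CH2 → C:1 H:2
  CH2 → C:1 H:2
  CH2CHO → C:2 H:3 O:1
Element totals:
  C: 8
  H: 16
  O: 2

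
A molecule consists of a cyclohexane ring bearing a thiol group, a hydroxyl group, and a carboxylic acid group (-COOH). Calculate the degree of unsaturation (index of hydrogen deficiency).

Atom tally by fragment:
  cyclohexane ring core → C:6 H:12
  (− 3 ring H displaced by substituents)
  + SH → S:1 H:1
  + OH → O:1 H:1
  + COOH → C:1 H:1 O:2
Element totals:
  C: 7
  H: 12
  O: 3
  S: 1
Molecular formula: C7H12O3S.
DoU = (2C + 2 + N − H − X) / 2 = (2·7 + 2 + 0 − 12 − 0) / 2 = 2.

2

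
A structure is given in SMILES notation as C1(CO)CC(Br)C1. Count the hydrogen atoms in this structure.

Atom tally by fragment:
  cyclobutane ring core → C:4 H:8
  (− 2 ring H displaced by substituents)
  + CH2OH → C:1 H:3 O:1
  + Br → Br:1
Element totals:
  C: 5
  H: 9
  Br: 1
  O: 1

9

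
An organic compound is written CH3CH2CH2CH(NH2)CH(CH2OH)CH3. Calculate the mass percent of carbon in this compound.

Atom tally by fragment:
  CH3 → C:1 H:3
  CH2 → C:1 H:2
  CH2 → C:1 H:2
  CH(NH2) → C:1 H:3 N:1
  CH(CH2OH) → C:2 H:4 O:1
  CH3 → C:1 H:3
Element totals:
  C: 7
  H: 17
  N: 1
  O: 1
Molecular formula: C7H17NO.
Molar mass = 131.219 g/mol.
Mass from C: 7 × 12.011 = 84.077 g/mol.
%C = 84.077 / 131.219 × 100 = 64.07%.

64.07%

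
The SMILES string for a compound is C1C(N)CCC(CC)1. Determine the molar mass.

113.20 g/mol

Atom tally by fragment:
  cyclopentane ring core → C:5 H:10
  (− 2 ring H displaced by substituents)
  + NH2 → N:1 H:2
  + C2H5 → C:2 H:5
Element totals:
  C: 7
  H: 15
  N: 1
Molecular formula: C7H15N.
  M = 7(12.011) + 15(1.008) + 14.007
    = 84.077 + 15.120 + 14.007 = 113.204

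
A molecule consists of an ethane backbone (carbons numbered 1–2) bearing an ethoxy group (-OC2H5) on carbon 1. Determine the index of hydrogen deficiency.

0

Atom tally by fragment:
  C2H5OCH2 → C:3 H:7 O:1
  CH3 → C:1 H:3
Element totals:
  C: 4
  H: 10
  O: 1
Molecular formula: C4H10O.
DoU = (2C + 2 + N − H − X) / 2 = (2·4 + 2 + 0 − 10 − 0) / 2 = 0.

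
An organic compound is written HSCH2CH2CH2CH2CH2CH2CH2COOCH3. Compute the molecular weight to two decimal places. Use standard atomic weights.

Atom tally by fragment:
  HSCH2 → C:1 H:3 S:1
  CH2 → C:1 H:2
  CH2 → C:1 H:2
  CH2 → C:1 H:2
  CH2 → C:1 H:2
  CH2 → C:1 H:2
  CH2COOCH3 → C:3 H:5 O:2
Element totals:
  C: 9
  H: 18
  O: 2
  S: 1
Molecular formula: C9H18O2S.
  M = 9(12.011) + 18(1.008) + 2(15.999) + 32.06
    = 108.099 + 18.144 + 31.998 + 32.060 = 190.301

190.30 g/mol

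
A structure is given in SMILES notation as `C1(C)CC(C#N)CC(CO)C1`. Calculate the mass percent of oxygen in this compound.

Atom tally by fragment:
  cyclohexane ring core → C:6 H:12
  (− 3 ring H displaced by substituents)
  + CH3 → C:1 H:3
  + CN → C:1 N:1
  + CH2OH → C:1 H:3 O:1
Element totals:
  C: 9
  H: 15
  N: 1
  O: 1
Molecular formula: C9H15NO.
Molar mass = 153.225 g/mol.
Mass from O: 1 × 15.999 = 15.999 g/mol.
%O = 15.999 / 153.225 × 100 = 10.44%.

10.44%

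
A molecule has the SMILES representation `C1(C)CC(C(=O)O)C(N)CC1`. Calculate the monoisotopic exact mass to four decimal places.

Atom tally by fragment:
  cyclohexane ring core → C:6 H:12
  (− 3 ring H displaced by substituents)
  + CH3 → C:1 H:3
  + COOH → C:1 H:1 O:2
  + NH2 → N:1 H:2
Element totals:
  C: 8
  H: 15
  N: 1
  O: 2
Molecular formula: C8H15NO2.
  M = 8(12.0) + 15(1.007825) + 14.003074 + 2(15.994915)
    = 96.000000 + 15.117375 + 14.003074 + 31.989830 = 157.110279

157.1103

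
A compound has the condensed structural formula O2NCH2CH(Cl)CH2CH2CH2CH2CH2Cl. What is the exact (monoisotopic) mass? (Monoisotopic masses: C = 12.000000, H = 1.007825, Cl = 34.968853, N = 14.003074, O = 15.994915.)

213.0323

Element totals:
  C: 7
  H: 13
  Cl: 2
  N: 1
  O: 2
Molecular formula: C7H13Cl2NO2.
  M = 7(12.0) + 13(1.007825) + 2(34.968853) + 14.003074 + 2(15.994915)
    = 84.000000 + 13.101725 + 69.937706 + 14.003074 + 31.989830 = 213.032335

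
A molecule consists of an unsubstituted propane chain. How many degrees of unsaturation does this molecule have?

Atom tally by fragment:
  CH3 → C:1 H:3
  CH2 → C:1 H:2
  CH3 → C:1 H:3
Element totals:
  C: 3
  H: 8
Molecular formula: C3H8.
DoU = (2C + 2 + N − H − X) / 2 = (2·3 + 2 + 0 − 8 − 0) / 2 = 0.

0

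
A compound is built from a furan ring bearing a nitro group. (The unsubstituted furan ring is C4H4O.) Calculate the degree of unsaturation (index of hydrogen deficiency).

4

Atom tally by fragment:
  furan ring core → C:4 H:4 O:1
  (− 1 ring H displaced by substituents)
  + NO2 → N:1 O:2
Element totals:
  C: 4
  H: 3
  N: 1
  O: 3
Molecular formula: C4H3NO3.
DoU = (2C + 2 + N − H − X) / 2 = (2·4 + 2 + 1 − 3 − 0) / 2 = 4.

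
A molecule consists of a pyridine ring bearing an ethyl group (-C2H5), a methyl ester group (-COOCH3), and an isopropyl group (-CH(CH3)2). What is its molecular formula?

Atom tally by fragment:
  pyridine ring core → C:5 H:5 N:1
  (− 3 ring H displaced by substituents)
  + C2H5 → C:2 H:5
  + COOCH3 → C:2 H:3 O:2
  + CH(CH3)2 → C:3 H:7
Element totals:
  C: 12
  H: 17
  N: 1
  O: 2

C12H17NO2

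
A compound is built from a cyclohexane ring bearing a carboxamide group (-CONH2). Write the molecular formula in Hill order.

Atom tally by fragment:
  cyclohexane ring core → C:6 H:12
  (− 1 ring H displaced by substituents)
  + CONH2 → C:1 H:2 O:1 N:1
Element totals:
  C: 7
  H: 13
  N: 1
  O: 1

C7H13NO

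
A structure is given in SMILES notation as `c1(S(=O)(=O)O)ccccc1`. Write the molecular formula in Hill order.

Atom tally by fragment:
  benzene ring core → C:6 H:6
  (− 1 ring H displaced by substituents)
  + SO3H → S:1 O:3 H:1
Element totals:
  C: 6
  H: 6
  O: 3
  S: 1

C6H6O3S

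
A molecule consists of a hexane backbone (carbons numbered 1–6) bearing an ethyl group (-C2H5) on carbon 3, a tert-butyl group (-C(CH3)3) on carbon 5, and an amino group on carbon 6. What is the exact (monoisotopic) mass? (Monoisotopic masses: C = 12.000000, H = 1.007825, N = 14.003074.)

Atom tally by fragment:
  CH3 → C:1 H:3
  CH2 → C:1 H:2
  CH(C2H5) → C:3 H:6
  CH2 → C:1 H:2
  CH(C(CH3)3) → C:5 H:10
  CH2NH2 → C:1 H:4 N:1
Element totals:
  C: 12
  H: 27
  N: 1
Molecular formula: C12H27N.
  M = 12(12.0) + 27(1.007825) + 14.003074
    = 144.000000 + 27.211275 + 14.003074 = 185.214349

185.2143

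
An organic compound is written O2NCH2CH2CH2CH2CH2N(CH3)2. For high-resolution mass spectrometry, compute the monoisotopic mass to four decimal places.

Atom tally by fragment:
  O2NCH2 → C:1 H:2 N:1 O:2
  CH2 → C:1 H:2
  CH2 → C:1 H:2
  CH2 → C:1 H:2
  CH2N(CH3)2 → C:3 H:8 N:1
Element totals:
  C: 7
  H: 16
  N: 2
  O: 2
Molecular formula: C7H16N2O2.
  M = 7(12.0) + 16(1.007825) + 2(14.003074) + 2(15.994915)
    = 84.000000 + 16.125200 + 28.006148 + 31.989830 = 160.121178

160.1212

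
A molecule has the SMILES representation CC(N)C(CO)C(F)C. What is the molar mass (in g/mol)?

Atom tally by fragment:
  CH3 → C:1 H:3
  CH(NH2) → C:1 H:3 N:1
  CH(CH2OH) → C:2 H:4 O:1
  CH(F) → C:1 H:1 F:1
  CH3 → C:1 H:3
Element totals:
  C: 6
  H: 14
  F: 1
  N: 1
  O: 1
Molecular formula: C6H14FNO.
  M = 6(12.011) + 14(1.008) + 18.998 + 14.007 + 15.999
    = 72.066 + 14.112 + 18.998 + 14.007 + 15.999 = 135.182

135.18 g/mol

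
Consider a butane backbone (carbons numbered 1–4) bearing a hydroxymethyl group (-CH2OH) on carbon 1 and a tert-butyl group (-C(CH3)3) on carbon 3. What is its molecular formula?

C9H20O

Atom tally by fragment:
  HOCH2CH2 → C:2 H:5 O:1
  CH2 → C:1 H:2
  CH(C(CH3)3) → C:5 H:10
  CH3 → C:1 H:3
Element totals:
  C: 9
  H: 20
  O: 1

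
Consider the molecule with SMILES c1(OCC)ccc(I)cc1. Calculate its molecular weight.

248.06 g/mol

Atom tally by fragment:
  benzene ring core → C:6 H:6
  (− 2 ring H displaced by substituents)
  + OC2H5 → C:2 H:5 O:1
  + I → I:1
Element totals:
  C: 8
  H: 9
  I: 1
  O: 1
Molecular formula: C8H9IO.
  M = 8(12.011) + 9(1.008) + 126.904 + 15.999
    = 96.088 + 9.072 + 126.904 + 15.999 = 248.063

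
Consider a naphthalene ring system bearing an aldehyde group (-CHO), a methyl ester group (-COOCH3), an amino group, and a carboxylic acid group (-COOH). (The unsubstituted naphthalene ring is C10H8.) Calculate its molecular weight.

273.24 g/mol

Atom tally by fragment:
  naphthalene ring system core → C:10 H:8
  (− 4 ring H displaced by substituents)
  + CHO → C:1 H:1 O:1
  + COOCH3 → C:2 H:3 O:2
  + NH2 → N:1 H:2
  + COOH → C:1 H:1 O:2
Element totals:
  C: 14
  H: 11
  N: 1
  O: 5
Molecular formula: C14H11NO5.
  M = 14(12.011) + 11(1.008) + 14.007 + 5(15.999)
    = 168.154 + 11.088 + 14.007 + 79.995 = 273.244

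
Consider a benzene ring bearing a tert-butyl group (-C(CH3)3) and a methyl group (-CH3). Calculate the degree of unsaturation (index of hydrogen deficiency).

4

Atom tally by fragment:
  benzene ring core → C:6 H:6
  (− 2 ring H displaced by substituents)
  + C(CH3)3 → C:4 H:9
  + CH3 → C:1 H:3
Element totals:
  C: 11
  H: 16
Molecular formula: C11H16.
DoU = (2C + 2 + N − H − X) / 2 = (2·11 + 2 + 0 − 16 − 0) / 2 = 4.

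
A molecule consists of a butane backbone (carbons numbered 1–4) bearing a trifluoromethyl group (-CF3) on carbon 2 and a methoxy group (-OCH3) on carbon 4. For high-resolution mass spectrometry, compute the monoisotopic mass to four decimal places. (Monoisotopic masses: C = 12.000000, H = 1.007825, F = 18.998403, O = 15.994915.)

156.0762

Atom tally by fragment:
  CH3 → C:1 H:3
  CH(CF3) → C:2 H:1 F:3
  CH2 → C:1 H:2
  CH2OCH3 → C:2 H:5 O:1
Element totals:
  C: 6
  H: 11
  F: 3
  O: 1
Molecular formula: C6H11F3O.
  M = 6(12.0) + 11(1.007825) + 3(18.998403) + 15.994915
    = 72.000000 + 11.086075 + 56.995209 + 15.994915 = 156.076199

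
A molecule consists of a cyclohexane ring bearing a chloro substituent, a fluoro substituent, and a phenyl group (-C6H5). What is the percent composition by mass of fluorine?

8.93%

Atom tally by fragment:
  cyclohexane ring core → C:6 H:12
  (− 3 ring H displaced by substituents)
  + Cl → Cl:1
  + F → F:1
  + C6H5 → C:6 H:5
Element totals:
  C: 12
  H: 14
  Cl: 1
  F: 1
Molecular formula: C12H14ClF.
Molar mass = 212.692 g/mol.
Mass from F: 1 × 18.998 = 18.998 g/mol.
%F = 18.998 / 212.692 × 100 = 8.93%.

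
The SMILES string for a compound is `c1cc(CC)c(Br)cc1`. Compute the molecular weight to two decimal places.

Atom tally by fragment:
  benzene ring core → C:6 H:6
  (− 2 ring H displaced by substituents)
  + C2H5 → C:2 H:5
  + Br → Br:1
Element totals:
  C: 8
  H: 9
  Br: 1
Molecular formula: C8H9Br.
  M = 8(12.011) + 9(1.008) + 79.904
    = 96.088 + 9.072 + 79.904 = 185.064

185.06 g/mol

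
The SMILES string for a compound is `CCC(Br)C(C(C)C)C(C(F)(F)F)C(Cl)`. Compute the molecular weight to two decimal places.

Atom tally by fragment:
  CH3 → C:1 H:3
  CH2 → C:1 H:2
  CH(Br) → C:1 H:1 Br:1
  CH(CH(CH3)2) → C:4 H:8
  CH(CF3) → C:2 H:1 F:3
  CH2Cl → C:1 H:2 Cl:1
Element totals:
  C: 10
  H: 17
  Br: 1
  Cl: 1
  F: 3
Molecular formula: C10H17BrClF3.
  M = 10(12.011) + 17(1.008) + 79.904 + 35.45 + 3(18.998)
    = 120.110 + 17.136 + 79.904 + 35.450 + 56.994 = 309.594

309.59 g/mol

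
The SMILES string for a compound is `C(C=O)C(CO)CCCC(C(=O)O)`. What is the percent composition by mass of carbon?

Atom tally by fragment:
  OHCCH2 → C:2 H:3 O:1
  CH(CH2OH) → C:2 H:4 O:1
  CH2 → C:1 H:2
  CH2 → C:1 H:2
  CH2 → C:1 H:2
  CH2COOH → C:2 H:3 O:2
Element totals:
  C: 9
  H: 16
  O: 4
Molecular formula: C9H16O4.
Molar mass = 188.223 g/mol.
Mass from C: 9 × 12.011 = 108.099 g/mol.
%C = 108.099 / 188.223 × 100 = 57.43%.

57.43%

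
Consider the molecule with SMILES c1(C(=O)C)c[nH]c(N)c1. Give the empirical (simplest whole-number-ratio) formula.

Atom tally by fragment:
  pyrrole ring core → C:4 H:5 N:1
  (− 2 ring H displaced by substituents)
  + COCH3 → C:2 H:3 O:1
  + NH2 → N:1 H:2
Element totals:
  C: 6
  H: 8
  N: 2
  O: 1
Molecular formula: C6H8N2O.
gcd of subscripts (6, 8, 2, 1) = 1, so the empirical formula equals the molecular formula.

C6H8N2O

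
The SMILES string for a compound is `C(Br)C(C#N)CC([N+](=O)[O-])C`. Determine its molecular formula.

C6H9BrN2O2

Atom tally by fragment:
  BrCH2 → C:1 H:2 Br:1
  CH(CN) → C:2 H:1 N:1
  CH2 → C:1 H:2
  CH(NO2) → C:1 H:1 N:1 O:2
  CH3 → C:1 H:3
Element totals:
  C: 6
  H: 9
  Br: 1
  N: 2
  O: 2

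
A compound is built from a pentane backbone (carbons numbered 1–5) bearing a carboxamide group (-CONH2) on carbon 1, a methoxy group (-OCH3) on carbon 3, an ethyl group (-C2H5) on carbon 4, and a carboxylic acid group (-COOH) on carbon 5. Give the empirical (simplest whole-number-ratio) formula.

Atom tally by fragment:
  H2NOCCH2 → C:2 H:4 O:1 N:1
  CH2 → C:1 H:2
  CH(OCH3) → C:2 H:4 O:1
  CH(C2H5) → C:3 H:6
  CH2COOH → C:2 H:3 O:2
Element totals:
  C: 10
  H: 19
  N: 1
  O: 4
Molecular formula: C10H19NO4.
gcd of subscripts (10, 19, 1, 4) = 1, so the empirical formula equals the molecular formula.

C10H19NO4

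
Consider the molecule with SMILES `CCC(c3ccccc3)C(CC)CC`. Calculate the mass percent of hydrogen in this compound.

Atom tally by fragment:
  CH3 → C:1 H:3
  CH2 → C:1 H:2
  CH(C6H5) → C:7 H:6
  CH(C2H5) → C:3 H:6
  CH2 → C:1 H:2
  CH3 → C:1 H:3
Element totals:
  C: 14
  H: 22
Molecular formula: C14H22.
Molar mass = 190.330 g/mol.
Mass from H: 22 × 1.008 = 22.176 g/mol.
%H = 22.176 / 190.330 × 100 = 11.65%.

11.65%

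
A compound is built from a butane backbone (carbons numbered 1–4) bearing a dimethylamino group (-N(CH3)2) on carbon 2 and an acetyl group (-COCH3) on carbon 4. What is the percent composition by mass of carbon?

Atom tally by fragment:
  CH3 → C:1 H:3
  CH(N(CH3)2) → C:3 H:7 N:1
  CH2 → C:1 H:2
  CH2COCH3 → C:3 H:5 O:1
Element totals:
  C: 8
  H: 17
  N: 1
  O: 1
Molecular formula: C8H17NO.
Molar mass = 143.230 g/mol.
Mass from C: 8 × 12.011 = 96.088 g/mol.
%C = 96.088 / 143.230 × 100 = 67.09%.

67.09%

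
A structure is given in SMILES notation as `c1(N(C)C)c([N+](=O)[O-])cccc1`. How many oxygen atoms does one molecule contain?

Atom tally by fragment:
  benzene ring core → C:6 H:6
  (− 2 ring H displaced by substituents)
  + N(CH3)2 → N:1 C:2 H:6
  + NO2 → N:1 O:2
Element totals:
  C: 8
  H: 10
  N: 2
  O: 2

2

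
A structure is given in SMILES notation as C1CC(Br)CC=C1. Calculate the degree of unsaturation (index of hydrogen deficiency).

2

Atom tally by fragment:
  cyclohexene ring core → C:6 H:10
  (− 1 ring H displaced by substituents)
  + Br → Br:1
Element totals:
  C: 6
  H: 9
  Br: 1
Molecular formula: C6H9Br.
DoU = (2C + 2 + N − H − X) / 2 = (2·6 + 2 + 0 − 9 − 1) / 2 = 2.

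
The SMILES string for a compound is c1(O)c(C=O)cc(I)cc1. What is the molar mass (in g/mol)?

Atom tally by fragment:
  benzene ring core → C:6 H:6
  (− 3 ring H displaced by substituents)
  + OH → O:1 H:1
  + CHO → C:1 H:1 O:1
  + I → I:1
Element totals:
  C: 7
  H: 5
  I: 1
  O: 2
Molecular formula: C7H5IO2.
  M = 7(12.011) + 5(1.008) + 126.904 + 2(15.999)
    = 84.077 + 5.040 + 126.904 + 31.998 = 248.019

248.02 g/mol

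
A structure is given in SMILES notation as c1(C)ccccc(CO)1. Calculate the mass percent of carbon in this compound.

Atom tally by fragment:
  benzene ring core → C:6 H:6
  (− 2 ring H displaced by substituents)
  + CH3 → C:1 H:3
  + CH2OH → C:1 H:3 O:1
Element totals:
  C: 8
  H: 10
  O: 1
Molecular formula: C8H10O.
Molar mass = 122.167 g/mol.
Mass from C: 8 × 12.011 = 96.088 g/mol.
%C = 96.088 / 122.167 × 100 = 78.65%.

78.65%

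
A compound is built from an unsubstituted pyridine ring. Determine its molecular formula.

Atom tally by fragment:
  pyridine ring core → C:5 H:5 N:1
Element totals:
  C: 5
  H: 5
  N: 1

C5H5N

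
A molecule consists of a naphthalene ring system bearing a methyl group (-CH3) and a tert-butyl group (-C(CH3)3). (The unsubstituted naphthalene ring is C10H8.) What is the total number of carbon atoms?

Atom tally by fragment:
  naphthalene ring system core → C:10 H:8
  (− 2 ring H displaced by substituents)
  + CH3 → C:1 H:3
  + C(CH3)3 → C:4 H:9
Element totals:
  C: 15
  H: 18

15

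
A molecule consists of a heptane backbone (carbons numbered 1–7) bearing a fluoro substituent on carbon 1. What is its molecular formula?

C7H15F

Atom tally by fragment:
  FCH2 → C:1 H:2 F:1
  CH2 → C:1 H:2
  CH2 → C:1 H:2
  CH2 → C:1 H:2
  CH2 → C:1 H:2
  CH2 → C:1 H:2
  CH3 → C:1 H:3
Element totals:
  C: 7
  H: 15
  F: 1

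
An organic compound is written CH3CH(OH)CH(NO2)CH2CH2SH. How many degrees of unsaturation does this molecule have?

1

Element totals:
  C: 5
  H: 11
  N: 1
  O: 3
  S: 1
Molecular formula: C5H11NO3S.
DoU = (2C + 2 + N − H − X) / 2 = (2·5 + 2 + 1 − 11 − 0) / 2 = 1.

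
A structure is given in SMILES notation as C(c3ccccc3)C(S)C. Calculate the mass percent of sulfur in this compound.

Atom tally by fragment:
  C6H5CH2 → C:7 H:7
  CH(SH) → C:1 H:2 S:1
  CH3 → C:1 H:3
Element totals:
  C: 9
  H: 12
  S: 1
Molecular formula: C9H12S.
Molar mass = 152.255 g/mol.
Mass from S: 1 × 32.06 = 32.060 g/mol.
%S = 32.060 / 152.255 × 100 = 21.06%.

21.06%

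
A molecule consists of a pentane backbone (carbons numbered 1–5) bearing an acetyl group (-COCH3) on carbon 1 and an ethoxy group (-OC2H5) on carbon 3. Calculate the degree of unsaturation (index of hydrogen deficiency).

Atom tally by fragment:
  CH3COCH2 → C:3 H:5 O:1
  CH2 → C:1 H:2
  CH(OC2H5) → C:3 H:6 O:1
  CH2 → C:1 H:2
  CH3 → C:1 H:3
Element totals:
  C: 9
  H: 18
  O: 2
Molecular formula: C9H18O2.
DoU = (2C + 2 + N − H − X) / 2 = (2·9 + 2 + 0 − 18 − 0) / 2 = 1.

1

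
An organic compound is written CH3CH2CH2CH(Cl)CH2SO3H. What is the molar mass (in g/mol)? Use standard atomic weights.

Atom tally by fragment:
  CH3 → C:1 H:3
  CH2 → C:1 H:2
  CH2 → C:1 H:2
  CH(Cl) → C:1 H:1 Cl:1
  CH2SO3H → C:1 H:3 S:1 O:3
Element totals:
  C: 5
  H: 11
  Cl: 1
  O: 3
  S: 1
Molecular formula: C5H11ClO3S.
  M = 5(12.011) + 11(1.008) + 35.45 + 3(15.999) + 32.06
    = 60.055 + 11.088 + 35.450 + 47.997 + 32.060 = 186.650

186.65 g/mol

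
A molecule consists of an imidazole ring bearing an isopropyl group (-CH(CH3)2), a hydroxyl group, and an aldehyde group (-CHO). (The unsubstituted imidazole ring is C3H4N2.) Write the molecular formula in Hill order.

Atom tally by fragment:
  imidazole ring core → C:3 H:4 N:2
  (− 3 ring H displaced by substituents)
  + CH(CH3)2 → C:3 H:7
  + OH → O:1 H:1
  + CHO → C:1 H:1 O:1
Element totals:
  C: 7
  H: 10
  N: 2
  O: 2

C7H10N2O2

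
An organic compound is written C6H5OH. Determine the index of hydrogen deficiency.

4

Atom tally by fragment:
  benzene ring core → C:6 H:6
  (− 1 ring H displaced by substituents)
  + OH → O:1 H:1
Element totals:
  C: 6
  H: 6
  O: 1
Molecular formula: C6H6O.
DoU = (2C + 2 + N − H − X) / 2 = (2·6 + 2 + 0 − 6 − 0) / 2 = 4.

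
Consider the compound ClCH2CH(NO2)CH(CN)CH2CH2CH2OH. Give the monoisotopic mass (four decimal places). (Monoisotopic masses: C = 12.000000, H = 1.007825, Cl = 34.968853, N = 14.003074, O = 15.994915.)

Element totals:
  C: 7
  H: 11
  Cl: 1
  N: 2
  O: 3
Molecular formula: C7H11ClN2O3.
  M = 7(12.0) + 11(1.007825) + 34.968853 + 2(14.003074) + 3(15.994915)
    = 84.000000 + 11.086075 + 34.968853 + 28.006148 + 47.984745 = 206.045821

206.0458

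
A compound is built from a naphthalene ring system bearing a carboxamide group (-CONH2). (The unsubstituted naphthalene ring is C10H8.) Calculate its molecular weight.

171.20 g/mol

Atom tally by fragment:
  naphthalene ring system core → C:10 H:8
  (− 1 ring H displaced by substituents)
  + CONH2 → C:1 H:2 O:1 N:1
Element totals:
  C: 11
  H: 9
  N: 1
  O: 1
Molecular formula: C11H9NO.
  M = 11(12.011) + 9(1.008) + 14.007 + 15.999
    = 132.121 + 9.072 + 14.007 + 15.999 = 171.199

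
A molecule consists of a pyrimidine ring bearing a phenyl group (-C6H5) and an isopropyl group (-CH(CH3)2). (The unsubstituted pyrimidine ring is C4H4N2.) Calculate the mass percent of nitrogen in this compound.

14.13%

Atom tally by fragment:
  pyrimidine ring core → C:4 H:4 N:2
  (− 2 ring H displaced by substituents)
  + C6H5 → C:6 H:5
  + CH(CH3)2 → C:3 H:7
Element totals:
  C: 13
  H: 14
  N: 2
Molecular formula: C13H14N2.
Molar mass = 198.269 g/mol.
Mass from N: 2 × 14.007 = 28.014 g/mol.
%N = 28.014 / 198.269 × 100 = 14.13%.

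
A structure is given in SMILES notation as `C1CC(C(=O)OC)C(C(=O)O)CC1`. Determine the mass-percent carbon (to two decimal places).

58.05%

Atom tally by fragment:
  cyclohexane ring core → C:6 H:12
  (− 2 ring H displaced by substituents)
  + COOCH3 → C:2 H:3 O:2
  + COOH → C:1 H:1 O:2
Element totals:
  C: 9
  H: 14
  O: 4
Molecular formula: C9H14O4.
Molar mass = 186.207 g/mol.
Mass from C: 9 × 12.011 = 108.099 g/mol.
%C = 108.099 / 186.207 × 100 = 58.05%.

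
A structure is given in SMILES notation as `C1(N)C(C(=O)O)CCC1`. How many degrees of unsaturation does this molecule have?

Atom tally by fragment:
  cyclopentane ring core → C:5 H:10
  (− 2 ring H displaced by substituents)
  + NH2 → N:1 H:2
  + COOH → C:1 H:1 O:2
Element totals:
  C: 6
  H: 11
  N: 1
  O: 2
Molecular formula: C6H11NO2.
DoU = (2C + 2 + N − H − X) / 2 = (2·6 + 2 + 1 − 11 − 0) / 2 = 2.

2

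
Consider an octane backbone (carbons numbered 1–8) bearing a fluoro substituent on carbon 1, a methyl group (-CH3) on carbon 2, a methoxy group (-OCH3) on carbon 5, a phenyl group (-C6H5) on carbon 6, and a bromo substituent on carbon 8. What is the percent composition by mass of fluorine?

Atom tally by fragment:
  FCH2 → C:1 H:2 F:1
  CH(CH3) → C:2 H:4
  CH2 → C:1 H:2
  CH2 → C:1 H:2
  CH(OCH3) → C:2 H:4 O:1
  CH(C6H5) → C:7 H:6
  CH2 → C:1 H:2
  CH2Br → C:1 H:2 Br:1
Element totals:
  C: 16
  H: 24
  Br: 1
  F: 1
  O: 1
Molecular formula: C16H24BrFO.
Molar mass = 331.269 g/mol.
Mass from F: 1 × 18.998 = 18.998 g/mol.
%F = 18.998 / 331.269 × 100 = 5.73%.

5.73%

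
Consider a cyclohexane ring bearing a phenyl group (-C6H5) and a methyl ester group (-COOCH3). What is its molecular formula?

C14H18O2

Atom tally by fragment:
  cyclohexane ring core → C:6 H:12
  (− 2 ring H displaced by substituents)
  + C6H5 → C:6 H:5
  + COOCH3 → C:2 H:3 O:2
Element totals:
  C: 14
  H: 18
  O: 2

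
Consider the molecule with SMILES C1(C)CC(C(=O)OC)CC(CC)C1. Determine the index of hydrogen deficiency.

Atom tally by fragment:
  cyclohexane ring core → C:6 H:12
  (− 3 ring H displaced by substituents)
  + CH3 → C:1 H:3
  + COOCH3 → C:2 H:3 O:2
  + C2H5 → C:2 H:5
Element totals:
  C: 11
  H: 20
  O: 2
Molecular formula: C11H20O2.
DoU = (2C + 2 + N − H − X) / 2 = (2·11 + 2 + 0 − 20 − 0) / 2 = 2.

2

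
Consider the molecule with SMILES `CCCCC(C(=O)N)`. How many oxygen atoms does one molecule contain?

1

Atom tally by fragment:
  CH3 → C:1 H:3
  CH2 → C:1 H:2
  CH2 → C:1 H:2
  CH2 → C:1 H:2
  CH2CONH2 → C:2 H:4 O:1 N:1
Element totals:
  C: 6
  H: 13
  N: 1
  O: 1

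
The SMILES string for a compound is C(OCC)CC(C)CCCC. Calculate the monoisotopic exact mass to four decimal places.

Atom tally by fragment:
  C2H5OCH2 → C:3 H:7 O:1
  CH2 → C:1 H:2
  CH(CH3) → C:2 H:4
  CH2 → C:1 H:2
  CH2 → C:1 H:2
  CH2 → C:1 H:2
  CH3 → C:1 H:3
Element totals:
  C: 10
  H: 22
  O: 1
Molecular formula: C10H22O.
  M = 10(12.0) + 22(1.007825) + 15.994915
    = 120.000000 + 22.172150 + 15.994915 = 158.167065

158.1671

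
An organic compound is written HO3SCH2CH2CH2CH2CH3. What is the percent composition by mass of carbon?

Atom tally by fragment:
  HO3SCH2 → C:1 H:3 S:1 O:3
  CH2 → C:1 H:2
  CH2 → C:1 H:2
  CH2 → C:1 H:2
  CH3 → C:1 H:3
Element totals:
  C: 5
  H: 12
  O: 3
  S: 1
Molecular formula: C5H12O3S.
Molar mass = 152.208 g/mol.
Mass from C: 5 × 12.011 = 60.055 g/mol.
%C = 60.055 / 152.208 × 100 = 39.46%.

39.46%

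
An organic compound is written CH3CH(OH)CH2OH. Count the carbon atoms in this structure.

3

Atom tally by fragment:
  CH3 → C:1 H:3
  CH(OH) → C:1 H:2 O:1
  CH2OH → C:1 H:3 O:1
Element totals:
  C: 3
  H: 8
  O: 2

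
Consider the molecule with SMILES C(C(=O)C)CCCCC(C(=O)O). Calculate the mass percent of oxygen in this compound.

27.87%

Atom tally by fragment:
  CH3COCH2 → C:3 H:5 O:1
  CH2 → C:1 H:2
  CH2 → C:1 H:2
  CH2 → C:1 H:2
  CH2 → C:1 H:2
  CH2COOH → C:2 H:3 O:2
Element totals:
  C: 9
  H: 16
  O: 3
Molecular formula: C9H16O3.
Molar mass = 172.224 g/mol.
Mass from O: 3 × 15.999 = 47.997 g/mol.
%O = 47.997 / 172.224 × 100 = 27.87%.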